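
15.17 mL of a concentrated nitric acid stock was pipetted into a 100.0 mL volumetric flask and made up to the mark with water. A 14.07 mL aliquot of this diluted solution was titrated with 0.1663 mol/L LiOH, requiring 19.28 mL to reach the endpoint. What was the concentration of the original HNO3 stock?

n(LiOH) = 0.1663 x 0.01928 = 0.003206 mol.
n(HNO3) in the aliquot = 0.003206 mol.
[diluted HNO3] = 0.003206 / 0.01407 = 0.2279 M.
Dilution factor = 100.0/15.17 = 6.592, so [stock] = 0.2279 x 6.592 = 1.50 M.

1.50 M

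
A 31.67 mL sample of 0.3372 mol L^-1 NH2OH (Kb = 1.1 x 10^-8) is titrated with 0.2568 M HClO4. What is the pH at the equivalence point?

3.44

n(NH2OH) = 0.3372 x 0.03167 = 0.01068 mol; V(HClO4) at equivalence = 0.01068/0.2568 = 0.04159 L.
At equivalence the base is fully converted to NH3OH+; total volume = 0.07326 L, so [NH3OH+] = 0.01068/0.07326 = 0.1458 M.
Ka(NH3OH+) = Kw/Kb = 1.0e-14 / 1.1 x 10^-8 = 9.09e-7.
[H^+] = sqrt(Ka x [NH3OH+]) = sqrt(9.09e-7 x 0.1458) = 0.000364 M.
pH = -log(0.000364) = 3.44.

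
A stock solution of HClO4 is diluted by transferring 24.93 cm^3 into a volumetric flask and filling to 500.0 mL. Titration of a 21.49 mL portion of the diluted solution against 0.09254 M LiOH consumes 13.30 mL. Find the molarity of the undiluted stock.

1.15 M

n(LiOH) = 0.09254 x 0.01330 = 0.001231 mol.
n(HClO4) in the aliquot = 0.001231 mol.
[diluted HClO4] = 0.001231 / 0.02149 = 0.05727 M.
Dilution factor = 500.0/24.93 = 20.06, so [stock] = 0.05727 x 20.06 = 1.15 M.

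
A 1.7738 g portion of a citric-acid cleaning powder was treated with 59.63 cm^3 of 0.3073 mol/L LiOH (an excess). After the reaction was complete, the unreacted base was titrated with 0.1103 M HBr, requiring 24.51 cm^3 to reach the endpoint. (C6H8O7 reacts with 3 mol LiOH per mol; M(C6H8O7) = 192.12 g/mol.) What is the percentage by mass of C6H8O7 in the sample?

56.4%

Total n(LiOH) added = 0.3073 x 0.05963 = 0.01832 mol.
n(HBr) used = 0.1103 x 0.02451 = 0.002703 mol, which equals the excess n(LiOH).
So n(LiOH) consumed by the sample = 0.01832 - 0.002703 = 0.01562 mol.
n(C6H8O7) = 0.01562 / 3 = 0.005207 mol.
mass C6H8O7 = 0.005207 x 192.12 = 1.000 g, so %C6H8O7 = 1.000/1.7738 x 100 = 56.4%.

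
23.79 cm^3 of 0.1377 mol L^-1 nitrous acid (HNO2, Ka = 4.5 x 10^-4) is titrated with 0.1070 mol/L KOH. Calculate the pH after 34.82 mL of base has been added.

n(acid) = 0.1377 x 0.02379 = 0.003276 mol; n(KOH) added = 0.1070 x 0.03482 = 0.003726 mol.
Base is in excess by 0.003726 - 0.003276 = 0.0004499 mol in a total volume of 0.05861 L.
[OH^-] = 0.0004499/0.05861 = 0.007675 M, so pOH = 2.11 and pH = 14.00 - 2.11 = 11.89.

11.89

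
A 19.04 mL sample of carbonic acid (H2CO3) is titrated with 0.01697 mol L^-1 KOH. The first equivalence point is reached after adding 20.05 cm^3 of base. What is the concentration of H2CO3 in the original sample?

n(KOH) = 0.01697 x 0.02005 = 0.0003402 mol.
At the first equivalence point, 1 mol OH^- react per mol H2CO3, so n(H2CO3) = 0.0003402 / 1 = 0.0003402 mol.
[H2CO3] = 0.0003402 / 0.01904 L = 0.0179 M.

0.0179 M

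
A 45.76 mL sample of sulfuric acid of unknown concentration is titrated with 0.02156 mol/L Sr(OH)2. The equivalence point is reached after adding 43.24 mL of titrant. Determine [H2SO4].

n(Sr(OH)2) delivered = 0.02156 x 0.04324 = 0.0009323 mol.
For a 1:1 reaction, n(H2SO4) = 0.0009323 mol.
[H2SO4] = 0.0009323 mol / 0.04576 L = 0.0204 M.

0.0204 M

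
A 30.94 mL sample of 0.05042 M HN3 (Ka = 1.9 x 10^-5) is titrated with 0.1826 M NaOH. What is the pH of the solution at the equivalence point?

8.66

n(HN3) = 0.05042 x 0.03094 = 0.001560 mol; V(NaOH) at equivalence = 0.001560/0.1826 = 0.008543 L.
At equivalence all the acid is converted to N3-; total volume = 0.03094 + 0.008543 = 0.03948 L, so [N3-] = 0.001560/0.03948 = 0.03951 M.
Kb = Kw/Ka = 1.0e-14 / 1.9 x 10^-5 = 5.26e-10.
[OH^-] = sqrt(Kb x [N3-]) = sqrt(5.26e-10 x 0.03951) = 4.56e-6 M.
pOH = 5.34, so pH = 14.00 - 5.34 = 8.66.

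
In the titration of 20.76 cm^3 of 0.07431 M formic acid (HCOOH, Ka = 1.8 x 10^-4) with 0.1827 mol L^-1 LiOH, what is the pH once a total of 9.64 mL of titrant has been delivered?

11.86

n(acid) = 0.07431 x 0.02076 = 0.001543 mol; n(LiOH) added = 0.1827 x 0.009640 = 0.001761 mol.
Base is in excess by 0.001761 - 0.001543 = 0.0002186 mol in a total volume of 0.03040 L.
[OH^-] = 0.0002186/0.03040 = 0.007189 M, so pOH = 2.14 and pH = 14.00 - 2.14 = 11.86.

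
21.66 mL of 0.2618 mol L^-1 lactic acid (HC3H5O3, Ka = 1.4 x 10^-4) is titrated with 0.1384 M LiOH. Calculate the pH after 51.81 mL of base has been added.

n(acid) = 0.2618 x 0.02166 = 0.005671 mol; n(LiOH) added = 0.1384 x 0.05181 = 0.007171 mol.
Base is in excess by 0.007171 - 0.005671 = 0.001500 mol in a total volume of 0.07347 L.
[OH^-] = 0.001500/0.07347 = 0.02042 M, so pOH = 1.69 and pH = 14.00 - 1.69 = 12.31.

12.31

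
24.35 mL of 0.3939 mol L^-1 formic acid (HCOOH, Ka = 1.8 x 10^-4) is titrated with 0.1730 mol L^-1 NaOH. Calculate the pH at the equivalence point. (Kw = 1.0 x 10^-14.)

n(HCOOH) = 0.3939 x 0.02435 = 0.009591 mol; V(NaOH) at equivalence = 0.009591/0.1730 = 0.05544 L.
At equivalence all the acid is converted to HCOO-; total volume = 0.02435 + 0.05544 = 0.07979 L, so [HCOO-] = 0.009591/0.07979 = 0.1202 M.
Kb = Kw/Ka = 1.0e-14 / 1.8 x 10^-4 = 5.56e-11.
[OH^-] = sqrt(Kb x [HCOO-]) = sqrt(5.56e-11 x 0.1202) = 2.58e-6 M.
pOH = 5.59, so pH = 14.00 - 5.59 = 8.41.

8.41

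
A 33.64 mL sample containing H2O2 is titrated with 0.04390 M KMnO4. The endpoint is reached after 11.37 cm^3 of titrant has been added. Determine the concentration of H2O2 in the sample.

0.0371 M

n(KMnO4) = 0.04390 x 0.01137 = 0.0004991 mol.
From the balanced equation, 2 mol KMnO4 reacts with 5 mol H2O2, so n(H2O2) = 0.0004991 x 5/2 = 0.001248 mol.
[H2O2] = 0.001248 / 0.03364 L = 0.0371 M.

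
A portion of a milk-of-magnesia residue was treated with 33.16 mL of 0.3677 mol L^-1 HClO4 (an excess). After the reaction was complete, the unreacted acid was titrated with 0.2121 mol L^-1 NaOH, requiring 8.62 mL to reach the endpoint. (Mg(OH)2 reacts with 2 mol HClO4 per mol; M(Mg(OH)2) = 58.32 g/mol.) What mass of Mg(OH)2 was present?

0.302 g

Total n(HClO4) added = 0.3677 x 0.03316 = 0.01219 mol.
n(NaOH) used = 0.2121 x 0.008620 = 0.001828 mol, which equals the excess n(HClO4).
So n(HClO4) consumed by the sample = 0.01219 - 0.001828 = 0.01036 mol.
n(Mg(OH)2) = 0.01036 / 2 = 0.005182 mol.
mass = 0.005182 mol x 58.32 g/mol = 0.302 g.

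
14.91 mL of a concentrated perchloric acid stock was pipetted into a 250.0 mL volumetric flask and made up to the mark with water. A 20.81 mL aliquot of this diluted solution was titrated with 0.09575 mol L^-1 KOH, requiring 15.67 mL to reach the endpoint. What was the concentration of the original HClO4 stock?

n(KOH) = 0.09575 x 0.01567 = 0.001500 mol.
n(HClO4) in the aliquot = 0.001500 mol.
[diluted HClO4] = 0.001500 / 0.02081 = 0.07210 M.
Dilution factor = 250.0/14.91 = 16.77, so [stock] = 0.07210 x 16.77 = 1.21 M.

1.21 M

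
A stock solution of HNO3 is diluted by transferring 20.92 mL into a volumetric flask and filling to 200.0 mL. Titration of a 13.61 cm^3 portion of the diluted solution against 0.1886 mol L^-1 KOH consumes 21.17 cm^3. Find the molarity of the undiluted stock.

2.80 M

n(KOH) = 0.1886 x 0.02117 = 0.003993 mol.
n(HNO3) in the aliquot = 0.003993 mol.
[diluted HNO3] = 0.003993 / 0.01361 = 0.2934 M.
Dilution factor = 200.0/20.92 = 9.560, so [stock] = 0.2934 x 9.560 = 2.80 M.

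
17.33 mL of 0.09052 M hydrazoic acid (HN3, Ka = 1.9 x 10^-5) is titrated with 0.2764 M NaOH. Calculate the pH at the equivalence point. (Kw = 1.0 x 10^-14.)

8.78

n(HN3) = 0.09052 x 0.01733 = 0.001569 mol; V(NaOH) at equivalence = 0.001569/0.2764 = 0.005676 L.
At equivalence all the acid is converted to N3-; total volume = 0.01733 + 0.005676 = 0.02301 L, so [N3-] = 0.001569/0.02301 = 0.06819 M.
Kb = Kw/Ka = 1.0e-14 / 1.9 x 10^-5 = 5.26e-10.
[OH^-] = sqrt(Kb x [N3-]) = sqrt(5.26e-10 x 0.06819) = 5.99e-6 M.
pOH = 5.22, so pH = 14.00 - 5.22 = 8.78.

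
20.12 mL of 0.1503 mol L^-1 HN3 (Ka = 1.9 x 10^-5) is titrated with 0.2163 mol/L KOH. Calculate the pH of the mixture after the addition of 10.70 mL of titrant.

5.23

Initial n(HN3) = 0.1503 x 0.02012 = 0.003024 mol.
n(KOH) added = 0.2163 x 0.01070 = 0.002314 mol, converting that many moles of HN3 to N3-.
Remaining n(HN3) = 0.0007096 mol; n(N3-) = 0.002314 mol.
By Henderson-Hasselbalch, pH = pKa + log([A^-]/[HA]) = 4.72 + log(0.002314/0.0007096) = 4.72 + (+0.51) = 5.23.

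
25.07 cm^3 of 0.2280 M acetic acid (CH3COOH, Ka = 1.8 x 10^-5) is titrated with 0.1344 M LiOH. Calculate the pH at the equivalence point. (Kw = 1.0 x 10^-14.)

n(CH3COOH) = 0.2280 x 0.02507 = 0.005716 mol; V(LiOH) at equivalence = 0.005716/0.1344 = 0.04253 L.
At equivalence all the acid is converted to CH3COO-; total volume = 0.02507 + 0.04253 = 0.06760 L, so [CH3COO-] = 0.005716/0.06760 = 0.08456 M.
Kb = Kw/Ka = 1.0e-14 / 1.8 x 10^-5 = 5.56e-10.
[OH^-] = sqrt(Kb x [CH3COO-]) = sqrt(5.56e-10 x 0.08456) = 6.85e-6 M.
pOH = 5.16, so pH = 14.00 - 5.16 = 8.84.

8.84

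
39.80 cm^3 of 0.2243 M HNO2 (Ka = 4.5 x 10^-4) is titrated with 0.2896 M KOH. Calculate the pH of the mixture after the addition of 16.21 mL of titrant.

3.39

Initial n(HNO2) = 0.2243 x 0.03980 = 0.008927 mol.
n(KOH) added = 0.2896 x 0.01621 = 0.004694 mol, converting that many moles of HNO2 to NO2-.
Remaining n(HNO2) = 0.004233 mol; n(NO2-) = 0.004694 mol.
By Henderson-Hasselbalch, pH = pKa + log([A^-]/[HA]) = 3.35 + log(0.004694/0.004233) = 3.35 + (+0.04) = 3.39.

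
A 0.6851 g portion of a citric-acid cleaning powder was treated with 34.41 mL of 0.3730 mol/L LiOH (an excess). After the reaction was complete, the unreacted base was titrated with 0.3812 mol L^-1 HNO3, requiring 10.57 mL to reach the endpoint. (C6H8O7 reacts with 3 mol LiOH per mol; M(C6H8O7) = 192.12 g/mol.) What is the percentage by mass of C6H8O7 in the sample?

82.3%

Total n(LiOH) added = 0.3730 x 0.03441 = 0.01283 mol.
n(HNO3) used = 0.3812 x 0.01057 = 0.004029 mol, which equals the excess n(LiOH).
So n(LiOH) consumed by the sample = 0.01283 - 0.004029 = 0.008806 mol.
n(C6H8O7) = 0.008806 / 3 = 0.002935 mol.
mass C6H8O7 = 0.002935 x 192.12 = 0.5639 g, so %C6H8O7 = 0.5639/0.6851 x 100 = 82.3%.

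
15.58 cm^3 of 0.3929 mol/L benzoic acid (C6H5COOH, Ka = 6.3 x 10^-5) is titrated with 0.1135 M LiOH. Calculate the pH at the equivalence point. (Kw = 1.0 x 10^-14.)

n(C6H5COOH) = 0.3929 x 0.01558 = 0.006121 mol; V(LiOH) at equivalence = 0.006121/0.1135 = 0.05393 L.
At equivalence all the acid is converted to C6H5COO-; total volume = 0.01558 + 0.05393 = 0.06951 L, so [C6H5COO-] = 0.006121/0.06951 = 0.08806 M.
Kb = Kw/Ka = 1.0e-14 / 6.3 x 10^-5 = 1.59e-10.
[OH^-] = sqrt(Kb x [C6H5COO-]) = sqrt(1.59e-10 x 0.08806) = 3.74e-6 M.
pOH = 5.43, so pH = 14.00 - 5.43 = 8.57.

8.57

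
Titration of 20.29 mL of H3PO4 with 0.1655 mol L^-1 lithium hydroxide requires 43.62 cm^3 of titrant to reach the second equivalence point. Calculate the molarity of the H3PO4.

0.178 M

n(LiOH) = 0.1655 x 0.04362 = 0.007219 mol.
At the second equivalence point, 2 mol OH^- react per mol H3PO4, so n(H3PO4) = 0.007219 / 2 = 0.003610 mol.
[H3PO4] = 0.003610 / 0.02029 L = 0.178 M.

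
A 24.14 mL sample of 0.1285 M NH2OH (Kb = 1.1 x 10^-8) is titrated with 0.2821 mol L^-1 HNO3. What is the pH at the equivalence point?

3.55

n(NH2OH) = 0.1285 x 0.02414 = 0.003102 mol; V(HNO3) at equivalence = 0.003102/0.2821 = 0.01100 L.
At equivalence the base is fully converted to NH3OH+; total volume = 0.03514 L, so [NH3OH+] = 0.003102/0.03514 = 0.08829 M.
Ka(NH3OH+) = Kw/Kb = 1.0e-14 / 1.1 x 10^-8 = 9.09e-7.
[H^+] = sqrt(Ka x [NH3OH+]) = sqrt(9.09e-7 x 0.08829) = 0.000283 M.
pH = -log(0.000283) = 3.55.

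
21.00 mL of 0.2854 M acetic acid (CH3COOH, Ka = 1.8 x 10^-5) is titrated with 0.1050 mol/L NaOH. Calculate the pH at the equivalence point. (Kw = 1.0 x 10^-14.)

8.81

n(CH3COOH) = 0.2854 x 0.02100 = 0.005993 mol; V(NaOH) at equivalence = 0.005993/0.1050 = 0.05708 L.
At equivalence all the acid is converted to CH3COO-; total volume = 0.02100 + 0.05708 = 0.07808 L, so [CH3COO-] = 0.005993/0.07808 = 0.07676 M.
Kb = Kw/Ka = 1.0e-14 / 1.8 x 10^-5 = 5.56e-10.
[OH^-] = sqrt(Kb x [CH3COO-]) = sqrt(5.56e-10 x 0.07676) = 6.53e-6 M.
pOH = 5.19, so pH = 14.00 - 5.19 = 8.81.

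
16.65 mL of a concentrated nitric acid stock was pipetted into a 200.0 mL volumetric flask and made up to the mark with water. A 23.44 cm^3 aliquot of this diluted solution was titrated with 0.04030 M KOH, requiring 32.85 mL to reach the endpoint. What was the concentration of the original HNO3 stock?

n(KOH) = 0.04030 x 0.03285 = 0.001324 mol.
n(HNO3) in the aliquot = 0.001324 mol.
[diluted HNO3] = 0.001324 / 0.02344 = 0.05648 M.
Dilution factor = 200.0/16.65 = 12.01, so [stock] = 0.05648 x 12.01 = 0.678 M.

0.678 M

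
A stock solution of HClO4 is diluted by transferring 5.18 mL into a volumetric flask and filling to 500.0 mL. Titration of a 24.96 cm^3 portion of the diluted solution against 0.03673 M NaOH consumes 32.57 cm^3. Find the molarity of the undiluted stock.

4.63 M

n(NaOH) = 0.03673 x 0.03257 = 0.001196 mol.
n(HClO4) in the aliquot = 0.001196 mol.
[diluted HClO4] = 0.001196 / 0.02496 = 0.04793 M.
Dilution factor = 500.0/5.180 = 96.53, so [stock] = 0.04793 x 96.53 = 4.63 M.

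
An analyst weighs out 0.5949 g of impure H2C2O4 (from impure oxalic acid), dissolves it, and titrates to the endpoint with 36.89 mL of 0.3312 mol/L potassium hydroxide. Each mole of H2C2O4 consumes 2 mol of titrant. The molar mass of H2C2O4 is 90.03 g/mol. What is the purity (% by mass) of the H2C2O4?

92.5%

n(KOH) = 0.3312 x 0.03689 = 0.01222 mol.
n(H2C2O4) = 0.01222 / 2 = 0.006109 mol.
mass of H2C2O4 = 0.006109 x 90.03 = 0.5500 g.
% purity = 0.5500 / 0.5949 x 100 = 92.5%.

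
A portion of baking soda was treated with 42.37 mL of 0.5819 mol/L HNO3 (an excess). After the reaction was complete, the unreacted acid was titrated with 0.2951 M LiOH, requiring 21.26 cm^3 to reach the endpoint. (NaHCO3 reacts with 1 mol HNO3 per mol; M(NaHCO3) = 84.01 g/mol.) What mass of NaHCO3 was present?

Total n(HNO3) added = 0.5819 x 0.04237 = 0.02466 mol.
n(LiOH) used = 0.2951 x 0.02126 = 0.006274 mol, which equals the excess n(HNO3).
So n(HNO3) consumed by the sample = 0.02466 - 0.006274 = 0.01838 mol.
n(NaHCO3) = 0.01838 / 1 = 0.01838 mol.
mass = 0.01838 mol x 84.01 g/mol = 1.54 g.

1.54 g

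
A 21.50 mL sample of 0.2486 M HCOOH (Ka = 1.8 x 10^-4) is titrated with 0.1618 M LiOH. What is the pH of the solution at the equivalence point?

8.37

n(HCOOH) = 0.2486 x 0.02150 = 0.005345 mol; V(LiOH) at equivalence = 0.005345/0.1618 = 0.03303 L.
At equivalence all the acid is converted to HCOO-; total volume = 0.02150 + 0.03303 = 0.05453 L, so [HCOO-] = 0.005345/0.05453 = 0.09801 M.
Kb = Kw/Ka = 1.0e-14 / 1.8 x 10^-4 = 5.56e-11.
[OH^-] = sqrt(Kb x [HCOO-]) = sqrt(5.56e-11 x 0.09801) = 2.33e-6 M.
pOH = 5.63, so pH = 14.00 - 5.63 = 8.37.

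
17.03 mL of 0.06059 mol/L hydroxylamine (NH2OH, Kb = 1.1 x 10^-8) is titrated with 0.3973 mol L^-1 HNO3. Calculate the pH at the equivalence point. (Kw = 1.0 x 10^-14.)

n(NH2OH) = 0.06059 x 0.01703 = 0.001032 mol; V(HNO3) at equivalence = 0.001032/0.3973 = 0.002597 L.
At equivalence the base is fully converted to NH3OH+; total volume = 0.01963 L, so [NH3OH+] = 0.001032/0.01963 = 0.05257 M.
Ka(NH3OH+) = Kw/Kb = 1.0e-14 / 1.1 x 10^-8 = 9.09e-7.
[H^+] = sqrt(Ka x [NH3OH+]) = sqrt(9.09e-7 x 0.05257) = 0.000219 M.
pH = -log(0.000219) = 3.66.

3.66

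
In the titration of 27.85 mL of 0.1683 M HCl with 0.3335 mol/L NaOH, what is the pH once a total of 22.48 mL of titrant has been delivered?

n(acid) = 0.1683 x 0.02785 = 0.004687 mol; n(NaOH) added = 0.3335 x 0.02248 = 0.007497 mol.
Base is in excess by 0.007497 - 0.004687 = 0.002810 mol in a total volume of 0.05033 L.
[OH^-] = 0.002810/0.05033 = 0.05583 M, so pOH = 1.25 and pH = 14.00 - 1.25 = 12.75.

12.75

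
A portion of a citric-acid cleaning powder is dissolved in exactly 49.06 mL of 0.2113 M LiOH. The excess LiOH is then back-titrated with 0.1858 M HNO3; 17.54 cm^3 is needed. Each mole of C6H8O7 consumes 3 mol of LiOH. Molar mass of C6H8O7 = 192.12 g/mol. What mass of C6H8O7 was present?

Total n(LiOH) added = 0.2113 x 0.04906 = 0.01037 mol.
n(HNO3) used = 0.1858 x 0.01754 = 0.003259 mol, which equals the excess n(LiOH).
So n(LiOH) consumed by the sample = 0.01037 - 0.003259 = 0.007107 mol.
n(C6H8O7) = 0.007107 / 3 = 0.002369 mol.
mass = 0.002369 mol x 192.12 g/mol = 0.455 g.

0.455 g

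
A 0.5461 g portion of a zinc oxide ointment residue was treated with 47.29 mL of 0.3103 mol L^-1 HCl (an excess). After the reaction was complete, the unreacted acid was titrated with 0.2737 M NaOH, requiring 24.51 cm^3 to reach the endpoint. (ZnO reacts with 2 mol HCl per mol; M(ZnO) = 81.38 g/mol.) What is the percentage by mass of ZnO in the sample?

59.4%

Total n(HCl) added = 0.3103 x 0.04729 = 0.01467 mol.
n(NaOH) used = 0.2737 x 0.02451 = 0.006708 mol, which equals the excess n(HCl).
So n(HCl) consumed by the sample = 0.01467 - 0.006708 = 0.007966 mol.
n(ZnO) = 0.007966 / 2 = 0.003983 mol.
mass ZnO = 0.003983 x 81.38 = 0.3241 g, so %ZnO = 0.3241/0.5461 x 100 = 59.4%.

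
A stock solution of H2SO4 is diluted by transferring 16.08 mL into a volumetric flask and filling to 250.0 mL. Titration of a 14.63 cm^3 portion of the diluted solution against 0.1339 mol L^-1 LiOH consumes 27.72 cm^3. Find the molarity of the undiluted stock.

n(LiOH) = 0.1339 x 0.02772 = 0.003712 mol.
n(H2SO4) in the aliquot = 0.003712 x 1/2 = 0.001856 mol.
[diluted H2SO4] = 0.001856 / 0.01463 = 0.1269 M.
Dilution factor = 250.0/16.08 = 15.55, so [stock] = 0.1269 x 15.55 = 1.97 M.

1.97 M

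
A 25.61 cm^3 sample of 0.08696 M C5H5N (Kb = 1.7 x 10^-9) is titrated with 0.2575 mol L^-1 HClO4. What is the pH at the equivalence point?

n(C5H5N) = 0.08696 x 0.02561 = 0.002227 mol; V(HClO4) at equivalence = 0.002227/0.2575 = 0.008649 L.
At equivalence the base is fully converted to C5H5NH+; total volume = 0.03426 L, so [C5H5NH+] = 0.002227/0.03426 = 0.06501 M.
Ka(C5H5NH+) = Kw/Kb = 1.0e-14 / 1.7 x 10^-9 = 5.88e-6.
[H^+] = sqrt(Ka x [C5H5NH+]) = sqrt(5.88e-6 x 0.06501) = 0.000618 M.
pH = -log(0.000618) = 3.21.

3.21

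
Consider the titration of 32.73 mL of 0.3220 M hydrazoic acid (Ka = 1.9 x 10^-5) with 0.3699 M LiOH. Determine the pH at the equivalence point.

n(HN3) = 0.3220 x 0.03273 = 0.01054 mol; V(LiOH) at equivalence = 0.01054/0.3699 = 0.02849 L.
At equivalence all the acid is converted to N3-; total volume = 0.03273 + 0.02849 = 0.06122 L, so [N3-] = 0.01054/0.06122 = 0.1721 M.
Kb = Kw/Ka = 1.0e-14 / 1.9 x 10^-5 = 5.26e-10.
[OH^-] = sqrt(Kb x [N3-]) = sqrt(5.26e-10 x 0.1721) = 9.52e-6 M.
pOH = 5.02, so pH = 14.00 - 5.02 = 8.98.

8.98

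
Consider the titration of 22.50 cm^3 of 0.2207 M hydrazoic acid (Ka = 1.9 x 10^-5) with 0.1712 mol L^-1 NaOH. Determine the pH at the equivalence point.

n(HN3) = 0.2207 x 0.02250 = 0.004966 mol; V(NaOH) at equivalence = 0.004966/0.1712 = 0.02901 L.
At equivalence all the acid is converted to N3-; total volume = 0.02250 + 0.02901 = 0.05151 L, so [N3-] = 0.004966/0.05151 = 0.09641 M.
Kb = Kw/Ka = 1.0e-14 / 1.9 x 10^-5 = 5.26e-10.
[OH^-] = sqrt(Kb x [N3-]) = sqrt(5.26e-10 x 0.09641) = 7.12e-6 M.
pOH = 5.15, so pH = 14.00 - 5.15 = 8.85.

8.85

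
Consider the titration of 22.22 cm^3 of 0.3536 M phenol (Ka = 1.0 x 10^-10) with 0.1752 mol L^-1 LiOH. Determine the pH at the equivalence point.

11.53

n(C6H5OH) = 0.3536 x 0.02222 = 0.007857 mol; V(LiOH) at equivalence = 0.007857/0.1752 = 0.04485 L.
At equivalence all the acid is converted to C6H5O-; total volume = 0.02222 + 0.04485 = 0.06707 L, so [C6H5O-] = 0.007857/0.06707 = 0.1172 M.
Kb = Kw/Ka = 1.0e-14 / 1.0 x 10^-10 = 0.000100.
[OH^-] = sqrt(Kb x [C6H5O-]) = sqrt(0.000100 x 0.1172) = 0.00342 M.
pOH = 2.47, so pH = 14.00 - 2.47 = 11.53.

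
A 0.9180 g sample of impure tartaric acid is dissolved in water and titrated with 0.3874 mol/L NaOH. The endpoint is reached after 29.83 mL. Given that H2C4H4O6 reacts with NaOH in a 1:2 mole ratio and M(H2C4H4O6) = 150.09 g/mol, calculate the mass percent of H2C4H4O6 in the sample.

n(NaOH) = 0.3874 x 0.02983 = 0.01156 mol.
n(H2C4H4O6) = 0.01156 / 2 = 0.005778 mol.
mass of H2C4H4O6 = 0.005778 x 150.09 = 0.8672 g.
% purity = 0.8672 / 0.9180 x 100 = 94.5%.

94.5%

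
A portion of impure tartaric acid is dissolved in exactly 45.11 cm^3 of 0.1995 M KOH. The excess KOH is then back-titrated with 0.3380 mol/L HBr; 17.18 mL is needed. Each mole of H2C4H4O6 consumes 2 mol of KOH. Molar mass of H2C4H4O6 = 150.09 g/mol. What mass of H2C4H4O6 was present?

Total n(KOH) added = 0.1995 x 0.04511 = 0.008999 mol.
n(HBr) used = 0.3380 x 0.01718 = 0.005807 mol, which equals the excess n(KOH).
So n(KOH) consumed by the sample = 0.008999 - 0.005807 = 0.003193 mol.
n(H2C4H4O6) = 0.003193 / 2 = 0.001596 mol.
mass = 0.001596 mol x 150.09 g/mol = 0.240 g.

0.240 g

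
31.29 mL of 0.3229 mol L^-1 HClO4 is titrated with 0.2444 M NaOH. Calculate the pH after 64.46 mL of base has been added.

12.77

n(acid) = 0.3229 x 0.03129 = 0.01010 mol; n(NaOH) added = 0.2444 x 0.06446 = 0.01575 mol.
Base is in excess by 0.01575 - 0.01010 = 0.005650 mol in a total volume of 0.09575 L.
[OH^-] = 0.005650/0.09575 = 0.05901 M, so pOH = 1.23 and pH = 14.00 - 1.23 = 12.77.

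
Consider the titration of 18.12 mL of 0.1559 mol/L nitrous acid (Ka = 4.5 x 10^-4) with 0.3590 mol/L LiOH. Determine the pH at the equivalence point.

n(HNO2) = 0.1559 x 0.01812 = 0.002825 mol; V(LiOH) at equivalence = 0.002825/0.3590 = 0.007869 L.
At equivalence all the acid is converted to NO2-; total volume = 0.01812 + 0.007869 = 0.02599 L, so [NO2-] = 0.002825/0.02599 = 0.1087 M.
Kb = Kw/Ka = 1.0e-14 / 4.5 x 10^-4 = 2.22e-11.
[OH^-] = sqrt(Kb x [NO2-]) = sqrt(2.22e-11 x 0.1087) = 1.55e-6 M.
pOH = 5.81, so pH = 14.00 - 5.81 = 8.19.

8.19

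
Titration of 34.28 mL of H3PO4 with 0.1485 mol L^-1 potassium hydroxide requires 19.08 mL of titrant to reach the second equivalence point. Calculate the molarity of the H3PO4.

n(KOH) = 0.1485 x 0.01908 = 0.002833 mol.
At the second equivalence point, 2 mol OH^- react per mol H3PO4, so n(H3PO4) = 0.002833 / 2 = 0.001417 mol.
[H3PO4] = 0.001417 / 0.03428 L = 0.0413 M.

0.0413 M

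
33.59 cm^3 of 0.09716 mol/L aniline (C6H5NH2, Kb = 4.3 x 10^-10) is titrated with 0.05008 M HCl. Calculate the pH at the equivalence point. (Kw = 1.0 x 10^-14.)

3.06

n(C6H5NH2) = 0.09716 x 0.03359 = 0.003264 mol; V(HCl) at equivalence = 0.003264/0.05008 = 0.06517 L.
At equivalence the base is fully converted to C6H5NH3+; total volume = 0.09876 L, so [C6H5NH3+] = 0.003264/0.09876 = 0.03305 M.
Ka(C6H5NH3+) = Kw/Kb = 1.0e-14 / 4.3 x 10^-10 = 2.33e-5.
[H^+] = sqrt(Ka x [C6H5NH3+]) = sqrt(2.33e-5 x 0.03305) = 0.000877 M.
pH = -log(0.000877) = 3.06.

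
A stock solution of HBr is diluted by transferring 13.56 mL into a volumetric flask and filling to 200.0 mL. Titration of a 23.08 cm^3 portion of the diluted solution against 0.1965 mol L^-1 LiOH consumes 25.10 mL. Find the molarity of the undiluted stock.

3.15 M

n(LiOH) = 0.1965 x 0.02510 = 0.004932 mol.
n(HBr) in the aliquot = 0.004932 mol.
[diluted HBr] = 0.004932 / 0.02308 = 0.2137 M.
Dilution factor = 200.0/13.56 = 14.75, so [stock] = 0.2137 x 14.75 = 3.15 M.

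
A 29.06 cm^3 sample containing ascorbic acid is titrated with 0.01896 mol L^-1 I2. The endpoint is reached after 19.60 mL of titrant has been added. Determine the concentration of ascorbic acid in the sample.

n(I2) = 0.01896 x 0.01960 = 0.0003716 mol.
From the balanced equation, 1 mol I2 reacts with 1 mol ascorbic acid, so n(ascorbic acid) = 0.0003716 x 1/1 = 0.0003716 mol.
[ascorbic acid] = 0.0003716 / 0.02906 L = 0.0128 M.

0.0128 M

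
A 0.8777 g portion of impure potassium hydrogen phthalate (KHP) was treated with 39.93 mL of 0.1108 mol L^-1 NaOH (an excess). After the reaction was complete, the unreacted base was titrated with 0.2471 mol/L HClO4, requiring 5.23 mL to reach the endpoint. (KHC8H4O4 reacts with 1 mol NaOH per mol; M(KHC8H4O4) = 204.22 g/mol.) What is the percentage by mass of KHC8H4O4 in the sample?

72.9%

Total n(NaOH) added = 0.1108 x 0.03993 = 0.004424 mol.
n(HClO4) used = 0.2471 x 0.005230 = 0.001292 mol, which equals the excess n(NaOH).
So n(NaOH) consumed by the sample = 0.004424 - 0.001292 = 0.003132 mol.
n(KHC8H4O4) = 0.003132 / 1 = 0.003132 mol.
mass KHC8H4O4 = 0.003132 x 204.22 = 0.6396 g, so %KHC8H4O4 = 0.6396/0.8777 x 100 = 72.9%.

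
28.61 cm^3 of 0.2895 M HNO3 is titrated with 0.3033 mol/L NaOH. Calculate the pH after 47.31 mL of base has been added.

12.90

n(acid) = 0.2895 x 0.02861 = 0.008283 mol; n(NaOH) added = 0.3033 x 0.04731 = 0.01435 mol.
Base is in excess by 0.01435 - 0.008283 = 0.006067 mol in a total volume of 0.07592 L.
[OH^-] = 0.006067/0.07592 = 0.07991 M, so pOH = 1.10 and pH = 14.00 - 1.10 = 12.90.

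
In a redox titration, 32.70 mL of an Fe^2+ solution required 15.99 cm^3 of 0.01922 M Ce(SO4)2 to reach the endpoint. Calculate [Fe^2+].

n(Ce(SO4)2) = 0.01922 x 0.01599 = 0.0003073 mol.
From the balanced equation, 1 mol Ce(SO4)2 reacts with 1 mol Fe^2+, so n(Fe^2+) = 0.0003073 x 1/1 = 0.0003073 mol.
[Fe^2+] = 0.0003073 / 0.03270 L = 0.00940 M.

0.00940 M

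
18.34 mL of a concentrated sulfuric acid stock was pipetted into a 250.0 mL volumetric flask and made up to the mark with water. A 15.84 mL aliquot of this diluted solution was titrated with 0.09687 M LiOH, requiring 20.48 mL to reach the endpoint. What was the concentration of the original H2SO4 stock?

0.854 M

n(LiOH) = 0.09687 x 0.02048 = 0.001984 mol.
n(H2SO4) in the aliquot = 0.001984 x 1/2 = 0.0009919 mol.
[diluted H2SO4] = 0.0009919 / 0.01584 = 0.06262 M.
Dilution factor = 250.0/18.34 = 13.63, so [stock] = 0.06262 x 13.63 = 0.854 M.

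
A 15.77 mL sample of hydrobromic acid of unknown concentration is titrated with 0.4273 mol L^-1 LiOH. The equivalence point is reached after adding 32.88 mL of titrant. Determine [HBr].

0.891 M

n(LiOH) delivered = 0.4273 x 0.03288 = 0.01405 mol.
For a 1:1 reaction, n(HBr) = 0.01405 mol.
[HBr] = 0.01405 mol / 0.01577 L = 0.891 M.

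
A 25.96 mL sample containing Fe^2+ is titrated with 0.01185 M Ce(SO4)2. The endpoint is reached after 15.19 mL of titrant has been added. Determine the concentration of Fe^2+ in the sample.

0.00693 M

n(Ce(SO4)2) = 0.01185 x 0.01519 = 0.0001800 mol.
From the balanced equation, 1 mol Ce(SO4)2 reacts with 1 mol Fe^2+, so n(Fe^2+) = 0.0001800 x 1/1 = 0.0001800 mol.
[Fe^2+] = 0.0001800 / 0.02596 L = 0.00693 M.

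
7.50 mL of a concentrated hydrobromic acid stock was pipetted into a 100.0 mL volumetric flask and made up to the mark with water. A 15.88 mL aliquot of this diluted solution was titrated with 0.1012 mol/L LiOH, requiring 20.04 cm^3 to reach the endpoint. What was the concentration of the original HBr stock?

1.70 M

n(LiOH) = 0.1012 x 0.02004 = 0.002028 mol.
n(HBr) in the aliquot = 0.002028 mol.
[diluted HBr] = 0.002028 / 0.01588 = 0.1277 M.
Dilution factor = 100.0/7.500 = 13.33, so [stock] = 0.1277 x 13.33 = 1.70 M.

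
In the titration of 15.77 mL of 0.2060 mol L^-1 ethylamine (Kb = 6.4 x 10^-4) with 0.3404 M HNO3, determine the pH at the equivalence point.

n(C2H5NH2) = 0.2060 x 0.01577 = 0.003249 mol; V(HNO3) at equivalence = 0.003249/0.3404 = 0.009544 L.
At equivalence the base is fully converted to C2H5NH3+; total volume = 0.02531 L, so [C2H5NH3+] = 0.003249/0.02531 = 0.1283 M.
Ka(C2H5NH3+) = Kw/Kb = 1.0e-14 / 6.4 x 10^-4 = 1.56e-11.
[H^+] = sqrt(Ka x [C2H5NH3+]) = sqrt(1.56e-11 x 0.1283) = 1.42e-6 M.
pH = -log(1.42e-6) = 5.85.

5.85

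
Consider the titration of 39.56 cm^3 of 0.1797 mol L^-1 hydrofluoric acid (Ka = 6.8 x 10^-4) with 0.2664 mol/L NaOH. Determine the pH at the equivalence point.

8.10

n(HF) = 0.1797 x 0.03956 = 0.007109 mol; V(NaOH) at equivalence = 0.007109/0.2664 = 0.02669 L.
At equivalence all the acid is converted to F-; total volume = 0.03956 + 0.02669 = 0.06625 L, so [F-] = 0.007109/0.06625 = 0.1073 M.
Kb = Kw/Ka = 1.0e-14 / 6.8 x 10^-4 = 1.47e-11.
[OH^-] = sqrt(Kb x [F-]) = sqrt(1.47e-11 x 0.1073) = 1.26e-6 M.
pOH = 5.90, so pH = 14.00 - 5.90 = 8.10.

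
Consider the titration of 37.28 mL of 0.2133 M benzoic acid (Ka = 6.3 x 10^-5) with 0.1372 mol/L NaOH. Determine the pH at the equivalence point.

n(C6H5COOH) = 0.2133 x 0.03728 = 0.007952 mol; V(NaOH) at equivalence = 0.007952/0.1372 = 0.05796 L.
At equivalence all the acid is converted to C6H5COO-; total volume = 0.03728 + 0.05796 = 0.09524 L, so [C6H5COO-] = 0.007952/0.09524 = 0.08349 M.
Kb = Kw/Ka = 1.0e-14 / 6.3 x 10^-5 = 1.59e-10.
[OH^-] = sqrt(Kb x [C6H5COO-]) = sqrt(1.59e-10 x 0.08349) = 3.64e-6 M.
pOH = 5.44, so pH = 14.00 - 5.44 = 8.56.

8.56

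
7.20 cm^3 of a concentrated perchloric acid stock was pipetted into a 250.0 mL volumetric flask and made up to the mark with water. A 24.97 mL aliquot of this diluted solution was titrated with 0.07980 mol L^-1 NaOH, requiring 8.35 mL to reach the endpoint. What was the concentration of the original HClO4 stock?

n(NaOH) = 0.07980 x 0.008350 = 0.0006663 mol.
n(HClO4) in the aliquot = 0.0006663 mol.
[diluted HClO4] = 0.0006663 / 0.02497 = 0.02669 M.
Dilution factor = 250.0/7.200 = 34.72, so [stock] = 0.02669 x 34.72 = 0.927 M.

0.927 M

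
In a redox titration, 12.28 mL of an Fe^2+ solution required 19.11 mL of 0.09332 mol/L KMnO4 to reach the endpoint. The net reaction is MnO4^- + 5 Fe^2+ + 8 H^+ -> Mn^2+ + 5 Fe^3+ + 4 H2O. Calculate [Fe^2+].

n(KMnO4) = 0.09332 x 0.01911 = 0.001783 mol.
From the balanced equation, 1 mol KMnO4 reacts with 5 mol Fe^2+, so n(Fe^2+) = 0.001783 x 5/1 = 0.008917 mol.
[Fe^2+] = 0.008917 / 0.01228 L = 0.726 M.

0.726 M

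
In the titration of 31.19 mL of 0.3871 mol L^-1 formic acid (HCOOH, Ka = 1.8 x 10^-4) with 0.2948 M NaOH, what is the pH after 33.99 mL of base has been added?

4.43

Initial n(HCOOH) = 0.3871 x 0.03119 = 0.01207 mol.
n(NaOH) added = 0.2948 x 0.03399 = 0.01002 mol, converting that many moles of HCOOH to HCOO-.
Remaining n(HCOOH) = 0.002053 mol; n(HCOO-) = 0.01002 mol.
By Henderson-Hasselbalch, pH = pKa + log([A^-]/[HA]) = 3.74 + log(0.01002/0.002053) = 3.74 + (+0.69) = 4.43.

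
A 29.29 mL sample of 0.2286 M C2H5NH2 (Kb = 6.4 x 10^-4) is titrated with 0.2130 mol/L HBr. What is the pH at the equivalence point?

n(C2H5NH2) = 0.2286 x 0.02929 = 0.006696 mol; V(HBr) at equivalence = 0.006696/0.2130 = 0.03144 L.
At equivalence the base is fully converted to C2H5NH3+; total volume = 0.06073 L, so [C2H5NH3+] = 0.006696/0.06073 = 0.1103 M.
Ka(C2H5NH3+) = Kw/Kb = 1.0e-14 / 6.4 x 10^-4 = 1.56e-11.
[H^+] = sqrt(Ka x [C2H5NH3+]) = sqrt(1.56e-11 x 0.1103) = 1.31e-6 M.
pH = -log(1.31e-6) = 5.88.

5.88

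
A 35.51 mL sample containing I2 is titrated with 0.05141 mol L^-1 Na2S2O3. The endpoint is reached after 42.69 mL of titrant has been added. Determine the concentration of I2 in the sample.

0.0309 M

n(Na2S2O3) = 0.05141 x 0.04269 = 0.002195 mol.
From the balanced equation, 2 mol Na2S2O3 reacts with 1 mol I2, so n(I2) = 0.002195 x 1/2 = 0.001097 mol.
[I2] = 0.001097 / 0.03551 L = 0.0309 M.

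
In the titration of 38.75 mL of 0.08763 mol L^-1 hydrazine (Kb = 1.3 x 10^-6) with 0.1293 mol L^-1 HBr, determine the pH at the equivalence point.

n(N2H4) = 0.08763 x 0.03875 = 0.003396 mol; V(HBr) at equivalence = 0.003396/0.1293 = 0.02626 L.
At equivalence the base is fully converted to N2H5+; total volume = 0.06501 L, so [N2H5+] = 0.003396/0.06501 = 0.05223 M.
Ka(N2H5+) = Kw/Kb = 1.0e-14 / 1.3 x 10^-6 = 7.69e-9.
[H^+] = sqrt(Ka x [N2H5+]) = sqrt(7.69e-9 x 0.05223) = 2.00e-5 M.
pH = -log(2.00e-5) = 4.70.

4.70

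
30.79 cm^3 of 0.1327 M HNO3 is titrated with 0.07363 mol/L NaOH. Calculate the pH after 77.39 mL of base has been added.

12.17

n(acid) = 0.1327 x 0.03079 = 0.004086 mol; n(NaOH) added = 0.07363 x 0.07739 = 0.005698 mol.
Base is in excess by 0.005698 - 0.004086 = 0.001612 mol in a total volume of 0.1082 L.
[OH^-] = 0.001612/0.1082 = 0.01490 M, so pOH = 1.83 and pH = 14.00 - 1.83 = 12.17.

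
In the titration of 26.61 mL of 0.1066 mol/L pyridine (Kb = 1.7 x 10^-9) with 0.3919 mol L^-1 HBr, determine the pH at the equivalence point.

3.15

n(C5H5N) = 0.1066 x 0.02661 = 0.002837 mol; V(HBr) at equivalence = 0.002837/0.3919 = 0.007238 L.
At equivalence the base is fully converted to C5H5NH+; total volume = 0.03385 L, so [C5H5NH+] = 0.002837/0.03385 = 0.08380 M.
Ka(C5H5NH+) = Kw/Kb = 1.0e-14 / 1.7 x 10^-9 = 5.88e-6.
[H^+] = sqrt(Ka x [C5H5NH+]) = sqrt(5.88e-6 x 0.08380) = 0.000702 M.
pH = -log(0.000702) = 3.15.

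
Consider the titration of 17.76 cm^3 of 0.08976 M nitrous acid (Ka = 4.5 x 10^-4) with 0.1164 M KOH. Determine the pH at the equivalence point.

n(HNO2) = 0.08976 x 0.01776 = 0.001594 mol; V(KOH) at equivalence = 0.001594/0.1164 = 0.01370 L.
At equivalence all the acid is converted to NO2-; total volume = 0.01776 + 0.01370 = 0.03146 L, so [NO2-] = 0.001594/0.03146 = 0.05068 M.
Kb = Kw/Ka = 1.0e-14 / 4.5 x 10^-4 = 2.22e-11.
[OH^-] = sqrt(Kb x [NO2-]) = sqrt(2.22e-11 x 0.05068) = 1.06e-6 M.
pOH = 5.97, so pH = 14.00 - 5.97 = 8.03.

8.03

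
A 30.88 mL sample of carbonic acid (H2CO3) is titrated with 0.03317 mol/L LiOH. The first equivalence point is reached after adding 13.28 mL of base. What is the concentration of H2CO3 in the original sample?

n(LiOH) = 0.03317 x 0.01328 = 0.0004405 mol.
At the first equivalence point, 1 mol OH^- react per mol H2CO3, so n(H2CO3) = 0.0004405 / 1 = 0.0004405 mol.
[H2CO3] = 0.0004405 / 0.03088 L = 0.0143 M.

0.0143 M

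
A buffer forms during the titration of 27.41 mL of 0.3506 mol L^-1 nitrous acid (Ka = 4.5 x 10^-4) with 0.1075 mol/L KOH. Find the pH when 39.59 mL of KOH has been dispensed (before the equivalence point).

Initial n(HNO2) = 0.3506 x 0.02741 = 0.009610 mol.
n(KOH) added = 0.1075 x 0.03959 = 0.004256 mol, converting that many moles of HNO2 to NO2-.
Remaining n(HNO2) = 0.005354 mol; n(NO2-) = 0.004256 mol.
By Henderson-Hasselbalch, pH = pKa + log([A^-]/[HA]) = 3.35 + log(0.004256/0.005354) = 3.35 + (-0.10) = 3.25.

3.25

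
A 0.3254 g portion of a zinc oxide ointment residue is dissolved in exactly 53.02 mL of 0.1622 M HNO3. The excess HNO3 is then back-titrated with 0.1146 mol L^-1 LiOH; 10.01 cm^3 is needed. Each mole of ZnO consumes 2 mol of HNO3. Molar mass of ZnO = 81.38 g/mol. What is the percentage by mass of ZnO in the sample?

93.2%

Total n(HNO3) added = 0.1622 x 0.05302 = 0.008600 mol.
n(LiOH) used = 0.1146 x 0.01001 = 0.001147 mol, which equals the excess n(HNO3).
So n(HNO3) consumed by the sample = 0.008600 - 0.001147 = 0.007453 mol.
n(ZnO) = 0.007453 / 2 = 0.003726 mol.
mass ZnO = 0.003726 x 81.38 = 0.3033 g, so %ZnO = 0.3033/0.3254 x 100 = 93.2%.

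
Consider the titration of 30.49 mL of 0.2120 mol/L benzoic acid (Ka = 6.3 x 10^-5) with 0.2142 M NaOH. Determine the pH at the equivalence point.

n(C6H5COOH) = 0.2120 x 0.03049 = 0.006464 mol; V(NaOH) at equivalence = 0.006464/0.2142 = 0.03018 L.
At equivalence all the acid is converted to C6H5COO-; total volume = 0.03049 + 0.03018 = 0.06067 L, so [C6H5COO-] = 0.006464/0.06067 = 0.1065 M.
Kb = Kw/Ka = 1.0e-14 / 6.3 x 10^-5 = 1.59e-10.
[OH^-] = sqrt(Kb x [C6H5COO-]) = sqrt(1.59e-10 x 0.1065) = 4.11e-6 M.
pOH = 5.39, so pH = 14.00 - 5.39 = 8.61.

8.61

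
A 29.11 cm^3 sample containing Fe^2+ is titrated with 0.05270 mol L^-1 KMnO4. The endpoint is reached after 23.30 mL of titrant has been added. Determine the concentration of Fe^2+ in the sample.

0.211 M

n(KMnO4) = 0.05270 x 0.02330 = 0.001228 mol.
From the balanced equation, 1 mol KMnO4 reacts with 5 mol Fe^2+, so n(Fe^2+) = 0.001228 x 5/1 = 0.006140 mol.
[Fe^2+] = 0.006140 / 0.02911 L = 0.211 M.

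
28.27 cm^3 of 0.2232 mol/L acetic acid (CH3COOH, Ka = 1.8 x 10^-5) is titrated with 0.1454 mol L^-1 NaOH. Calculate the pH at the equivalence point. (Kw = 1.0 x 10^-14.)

8.84

n(CH3COOH) = 0.2232 x 0.02827 = 0.006310 mol; V(NaOH) at equivalence = 0.006310/0.1454 = 0.04340 L.
At equivalence all the acid is converted to CH3COO-; total volume = 0.02827 + 0.04340 = 0.07167 L, so [CH3COO-] = 0.006310/0.07167 = 0.08804 M.
Kb = Kw/Ka = 1.0e-14 / 1.8 x 10^-5 = 5.56e-10.
[OH^-] = sqrt(Kb x [CH3COO-]) = sqrt(5.56e-10 x 0.08804) = 6.99e-6 M.
pOH = 5.16, so pH = 14.00 - 5.16 = 8.84.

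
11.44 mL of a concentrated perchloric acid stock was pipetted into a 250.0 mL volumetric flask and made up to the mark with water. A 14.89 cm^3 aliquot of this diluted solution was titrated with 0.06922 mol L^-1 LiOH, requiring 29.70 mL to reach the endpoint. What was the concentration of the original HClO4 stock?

3.02 M

n(LiOH) = 0.06922 x 0.02970 = 0.002056 mol.
n(HClO4) in the aliquot = 0.002056 mol.
[diluted HClO4] = 0.002056 / 0.01489 = 0.1381 M.
Dilution factor = 250.0/11.44 = 21.85, so [stock] = 0.1381 x 21.85 = 3.02 M.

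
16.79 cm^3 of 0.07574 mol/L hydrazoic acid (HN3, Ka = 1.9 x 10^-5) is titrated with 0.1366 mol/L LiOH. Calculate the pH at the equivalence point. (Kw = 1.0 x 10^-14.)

8.70

n(HN3) = 0.07574 x 0.01679 = 0.001272 mol; V(LiOH) at equivalence = 0.001272/0.1366 = 0.009309 L.
At equivalence all the acid is converted to N3-; total volume = 0.01679 + 0.009309 = 0.02610 L, so [N3-] = 0.001272/0.02610 = 0.04872 M.
Kb = Kw/Ka = 1.0e-14 / 1.9 x 10^-5 = 5.26e-10.
[OH^-] = sqrt(Kb x [N3-]) = sqrt(5.26e-10 x 0.04872) = 5.06e-6 M.
pOH = 5.30, so pH = 14.00 - 5.30 = 8.70.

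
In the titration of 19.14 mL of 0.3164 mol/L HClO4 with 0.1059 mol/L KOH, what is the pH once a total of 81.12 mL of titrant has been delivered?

12.40

n(acid) = 0.3164 x 0.01914 = 0.006056 mol; n(KOH) added = 0.1059 x 0.08112 = 0.008591 mol.
Base is in excess by 0.008591 - 0.006056 = 0.002535 mol in a total volume of 0.1003 L.
[OH^-] = 0.002535/0.1003 = 0.02528 M, so pOH = 1.60 and pH = 14.00 - 1.60 = 12.40.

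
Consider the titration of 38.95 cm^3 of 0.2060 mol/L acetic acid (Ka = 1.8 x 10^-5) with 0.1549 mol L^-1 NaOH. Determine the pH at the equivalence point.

n(CH3COOH) = 0.2060 x 0.03895 = 0.008024 mol; V(NaOH) at equivalence = 0.008024/0.1549 = 0.05180 L.
At equivalence all the acid is converted to CH3COO-; total volume = 0.03895 + 0.05180 = 0.09075 L, so [CH3COO-] = 0.008024/0.09075 = 0.08842 M.
Kb = Kw/Ka = 1.0e-14 / 1.8 x 10^-5 = 5.56e-10.
[OH^-] = sqrt(Kb x [CH3COO-]) = sqrt(5.56e-10 x 0.08842) = 7.01e-6 M.
pOH = 5.15, so pH = 14.00 - 5.15 = 8.85.

8.85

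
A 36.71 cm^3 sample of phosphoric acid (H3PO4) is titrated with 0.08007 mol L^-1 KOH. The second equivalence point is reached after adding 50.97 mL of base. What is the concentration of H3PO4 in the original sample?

0.0556 M

n(KOH) = 0.08007 x 0.05097 = 0.004081 mol.
At the second equivalence point, 2 mol OH^- react per mol H3PO4, so n(H3PO4) = 0.004081 / 2 = 0.002041 mol.
[H3PO4] = 0.002041 / 0.03671 L = 0.0556 M.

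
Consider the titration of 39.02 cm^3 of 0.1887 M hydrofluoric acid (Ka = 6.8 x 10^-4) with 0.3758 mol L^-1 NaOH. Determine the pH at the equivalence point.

n(HF) = 0.1887 x 0.03902 = 0.007363 mol; V(NaOH) at equivalence = 0.007363/0.3758 = 0.01959 L.
At equivalence all the acid is converted to F-; total volume = 0.03902 + 0.01959 = 0.05861 L, so [F-] = 0.007363/0.05861 = 0.1256 M.
Kb = Kw/Ka = 1.0e-14 / 6.8 x 10^-4 = 1.47e-11.
[OH^-] = sqrt(Kb x [F-]) = sqrt(1.47e-11 x 0.1256) = 1.36e-6 M.
pOH = 5.87, so pH = 14.00 - 5.87 = 8.13.

8.13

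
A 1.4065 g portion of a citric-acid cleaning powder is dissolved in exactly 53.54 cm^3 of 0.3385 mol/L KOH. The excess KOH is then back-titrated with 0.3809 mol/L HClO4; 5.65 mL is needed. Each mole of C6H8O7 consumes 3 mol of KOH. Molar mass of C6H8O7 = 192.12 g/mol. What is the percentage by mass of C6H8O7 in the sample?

Total n(KOH) added = 0.3385 x 0.05354 = 0.01812 mol.
n(HClO4) used = 0.3809 x 0.005650 = 0.002152 mol, which equals the excess n(KOH).
So n(KOH) consumed by the sample = 0.01812 - 0.002152 = 0.01597 mol.
n(C6H8O7) = 0.01597 / 3 = 0.005324 mol.
mass C6H8O7 = 0.005324 x 192.12 = 1.023 g, so %C6H8O7 = 1.023/1.4065 x 100 = 72.7%.

72.7%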